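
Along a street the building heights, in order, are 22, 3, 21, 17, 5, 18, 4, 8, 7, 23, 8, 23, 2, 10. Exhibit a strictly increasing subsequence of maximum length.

3, 5, 7, 8, 23

Patience tails give the LIS length; then backtrack through the dp parents:
22 → extends → [22]
3 → replaces 22 → [3]
21 → extends → [3, 21]
17 → replaces 21 → [3, 17]
5 → replaces 17 → [3, 5]
18 → extends → [3, 5, 18]
4 → replaces 5 → [3, 4, 18]
8 → replaces 18 → [3, 4, 8]
7 → replaces 8 → [3, 4, 7]
23 → extends → [3, 4, 7, 23]
8 → replaces 23 → [3, 4, 7, 8]
23 → extends → [3, 4, 7, 8, 23]
2 → replaces 3 → [2, 4, 7, 8, 23]
10 → replaces 23 → [2, 4, 7, 8, 10]
Length 5; one witness is 3, 5, 7, 8, 23.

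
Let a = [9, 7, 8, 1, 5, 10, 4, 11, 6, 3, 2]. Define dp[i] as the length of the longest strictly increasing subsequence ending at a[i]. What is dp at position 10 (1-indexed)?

dp[i] = 1 + max{dp[j] : j<i, a[j]<a[i]} (or 1 if no such j):
i:      1  2  3  4  5  6  7  8  9 10 11
a[i]:   9  7  8  1  5 10  4 11  6  3  2
dp:     1  1  2  1  2  3  2  4  3  2  2
At index 10 the value is 2.

2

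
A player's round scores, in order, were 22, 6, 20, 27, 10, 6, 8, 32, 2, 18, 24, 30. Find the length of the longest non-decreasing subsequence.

Let dp[i] be the length of the longest such subsequence ending at index i:
i:      1  2  3  4  5  6  7  8  9 10 11 12
a[i]:  22  6 20 27 10  6  8 32  2 18 24 30
dp:     1  1  2  3  2  2  3  4  1  4  5  6
Maximum dp value is 6.

6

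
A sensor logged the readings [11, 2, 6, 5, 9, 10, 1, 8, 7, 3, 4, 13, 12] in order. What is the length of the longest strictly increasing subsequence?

Track the smallest tail for each achievable length (strict):
11 → extends → [11]
2 → replaces 11 → [2]
6 → extends → [2, 6]
5 → replaces 6 → [2, 5]
9 → extends → [2, 5, 9]
10 → extends → [2, 5, 9, 10]
1 → replaces 2 → [1, 5, 9, 10]
8 → replaces 9 → [1, 5, 8, 10]
7 → replaces 8 → [1, 5, 7, 10]
3 → replaces 5 → [1, 3, 7, 10]
4 → replaces 7 → [1, 3, 4, 10]
13 → extends → [1, 3, 4, 10, 13]
12 → replaces 13 → [1, 3, 4, 10, 12]
Five tails, so the longest strictly increasing subsequence has length 5 (e.g. 2, 6, 9, 10, 13).

5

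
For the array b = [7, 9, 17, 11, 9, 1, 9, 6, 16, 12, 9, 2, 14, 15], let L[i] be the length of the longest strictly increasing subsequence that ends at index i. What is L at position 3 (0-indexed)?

dp[i] = 1 + max{dp[j] : j<i, b[j]<b[i]} (or 1 if no such j):
i:      0  1  2  3  4  5  6  7  8  9 10 11 12 13
b[i]:   7  9 17 11  9  1  9  6 16 12  9  2 14 15
dp:     1  2  3  3  2  1  2  2  4  4  3  2  5  6
At index 3 the value is 3.

3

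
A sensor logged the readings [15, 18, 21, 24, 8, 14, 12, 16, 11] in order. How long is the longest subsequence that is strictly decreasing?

4

Negate each value so 'decreasing' becomes 'increasing', then run patience tails on the negated sequence:
-15 → extends → [-15]
-18 → replaces -15 → [-18]
-21 → replaces -18 → [-21]
-24 → replaces -21 → [-24]
-8 → extends → [-24, -8]
-14 → replaces -8 → [-24, -14]
-12 → extends → [-24, -14, -12]
-16 → replaces -14 → [-24, -16, -12]
-11 → extends → [-24, -16, -12, -11]
Four tails, so the longest strictly decreasing subsequence of the original has length 4.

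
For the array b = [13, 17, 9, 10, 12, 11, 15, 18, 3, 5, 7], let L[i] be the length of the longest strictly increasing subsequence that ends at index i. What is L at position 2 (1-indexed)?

2

dp[i] = 1 + max{dp[j] : j<i, b[j]<b[i]} (or 1 if no such j):
i:      1  2  3  4  5  6  7  8  9 10 11
b[i]:  13 17  9 10 12 11 15 18  3  5  7
dp:     1  2  1  2  3  3  4  5  1  2  3
At index 2 the value is 2.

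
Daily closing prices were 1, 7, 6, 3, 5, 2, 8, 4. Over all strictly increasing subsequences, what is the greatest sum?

17

Let S[i] be the best sum of a strictly increasing subsequence ending at i:
i:      1  2  3  4  5  6  7  8
a[i]:   1  7  6  3  5  2  8  4
S:      1  8  7  4  9  3 17  8
Maximum is 17 (e.g. 1 + 3 + 5 + 8).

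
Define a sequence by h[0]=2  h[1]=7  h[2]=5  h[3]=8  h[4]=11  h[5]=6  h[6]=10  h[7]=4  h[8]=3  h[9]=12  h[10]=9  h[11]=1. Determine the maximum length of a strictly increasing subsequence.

5

Track the smallest tail for each achievable length (strict):
2 → extends → [2]
7 → extends → [2, 7]
5 → replaces 7 → [2, 5]
8 → extends → [2, 5, 8]
11 → extends → [2, 5, 8, 11]
6 → replaces 8 → [2, 5, 6, 11]
10 → replaces 11 → [2, 5, 6, 10]
4 → replaces 5 → [2, 4, 6, 10]
3 → replaces 4 → [2, 3, 6, 10]
12 → extends → [2, 3, 6, 10, 12]
9 → replaces 10 → [2, 3, 6, 9, 12]
1 → replaces 2 → [1, 3, 6, 9, 12]
Five tails, so the longest strictly increasing subsequence has length 5 (e.g. 2, 7, 8, 11, 12).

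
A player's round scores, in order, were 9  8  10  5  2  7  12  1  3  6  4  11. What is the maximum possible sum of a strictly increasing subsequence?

Let S[i] be the best sum of a strictly increasing subsequence ending at i:
i:      1  2  3  4  5  6  7  8  9 10 11 12
a[i]:   9  8 10  5  2  7 12  1  3  6  4 11
S:      9  8 19  5  2 12 31  1  5 11  9 30
Maximum is 31 (e.g. 9 + 10 + 12).

31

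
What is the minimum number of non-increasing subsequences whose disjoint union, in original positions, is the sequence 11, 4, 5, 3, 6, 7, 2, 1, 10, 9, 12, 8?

6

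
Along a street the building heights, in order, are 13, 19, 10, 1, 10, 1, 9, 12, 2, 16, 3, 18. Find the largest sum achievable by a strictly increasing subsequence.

Let S[i] be the best sum of a strictly increasing subsequence ending at i:
i:      1  2  3  4  5  6  7  8  9 10 11 12
a[i]:  13 19 10  1 10  1  9 12  2 16  3 18
S:     13 32 10  1 11  1 10 23  3 39  6 57
Maximum is 57 (e.g. 1 + 10 + 12 + 16 + 18).

57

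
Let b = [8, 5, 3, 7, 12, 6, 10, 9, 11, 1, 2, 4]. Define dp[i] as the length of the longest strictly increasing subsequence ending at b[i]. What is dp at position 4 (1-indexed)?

dp[i] = 1 + max{dp[j] : j<i, b[j]<b[i]} (or 1 if no such j):
i:      1  2  3  4  5  6  7  8  9 10 11 12
b[i]:   8  5  3  7 12  6 10  9 11  1  2  4
dp:     1  1  1  2  3  2  3  3  4  1  2  3
At index 4 the value is 2.

2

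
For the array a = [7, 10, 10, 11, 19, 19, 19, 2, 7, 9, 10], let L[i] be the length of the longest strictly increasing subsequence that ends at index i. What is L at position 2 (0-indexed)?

dp[i] = 1 + max{dp[j] : j<i, a[j]<a[i]} (or 1 if no such j):
i:      0  1  2  3  4  5  6  7  8  9 10
a[i]:   7 10 10 11 19 19 19  2  7  9 10
dp:     1  2  2  3  4  4  4  1  2  3  4
At index 2 the value is 2.

2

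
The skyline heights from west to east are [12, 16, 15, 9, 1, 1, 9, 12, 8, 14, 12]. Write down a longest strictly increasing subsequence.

Patience tails give the LIS length; then backtrack through the dp parents:
12 → extends → [12]
16 → extends → [12, 16]
15 → replaces 16 → [12, 15]
9 → replaces 12 → [9, 15]
1 → replaces 9 → [1, 15]
1 → already a tail → [1, 15]
9 → replaces 15 → [1, 9]
12 → extends → [1, 9, 12]
8 → replaces 9 → [1, 8, 12]
14 → extends → [1, 8, 12, 14]
12 → already a tail → [1, 8, 12, 14]
Length 4; one witness is 1, 9, 12, 14.

1, 9, 12, 14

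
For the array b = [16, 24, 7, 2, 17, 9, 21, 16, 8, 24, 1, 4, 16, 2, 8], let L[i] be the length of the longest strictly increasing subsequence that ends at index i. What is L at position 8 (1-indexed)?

dp[i] = 1 + max{dp[j] : j<i, b[j]<b[i]} (or 1 if no such j):
i:      1  2  3  4  5  6  7  8  9 10 11 12 13 14 15
b[i]:  16 24  7  2 17  9 21 16  8 24  1  4 16  2  8
dp:     1  2  1  1  2  2  3  3  2  4  1  2  3  2  3
At index 8 the value is 3.

3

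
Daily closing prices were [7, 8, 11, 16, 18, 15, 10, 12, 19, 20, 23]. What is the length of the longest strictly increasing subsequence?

Let dp[i] be the length of the longest such subsequence ending at index i:
i:      1  2  3  4  5  6  7  8  9 10 11
a[i]:   7  8 11 16 18 15 10 12 19 20 23
dp:     1  2  3  4  5  4  3  4  6  7  8
Maximum dp value is 8.

8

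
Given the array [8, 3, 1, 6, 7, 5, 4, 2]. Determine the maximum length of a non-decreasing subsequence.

Track the smallest tail for each achievable length (allowing ties):
8 → extends → [8]
3 → replaces 8 → [3]
1 → replaces 3 → [1]
6 → extends → [1, 6]
7 → extends → [1, 6, 7]
5 → replaces 6 → [1, 5, 7]
4 → replaces 5 → [1, 4, 7]
2 → replaces 4 → [1, 2, 7]
Three tails, so the longest non-decreasing subsequence has length 3 (e.g. 3, 6, 7).

3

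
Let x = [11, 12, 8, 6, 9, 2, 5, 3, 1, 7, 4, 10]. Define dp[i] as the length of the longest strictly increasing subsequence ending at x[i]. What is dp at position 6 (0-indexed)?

dp[i] = 1 + max{dp[j] : j<i, x[j]<x[i]} (or 1 if no such j):
i:      0  1  2  3  4  5  6  7  8  9 10 11
x[i]:  11 12  8  6  9  2  5  3  1  7  4 10
dp:     1  2  1  1  2  1  2  2  1  3  3  4
At index 6 the value is 2.

2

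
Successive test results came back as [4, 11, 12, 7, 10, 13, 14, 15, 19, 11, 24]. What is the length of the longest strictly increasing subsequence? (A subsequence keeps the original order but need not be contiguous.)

8

Track the smallest tail for each achievable length (strict):
4 → extends → [4]
11 → extends → [4, 11]
12 → extends → [4, 11, 12]
7 → replaces 11 → [4, 7, 12]
10 → replaces 12 → [4, 7, 10]
13 → extends → [4, 7, 10, 13]
14 → extends → [4, 7, 10, 13, 14]
15 → extends → [4, 7, 10, 13, 14, 15]
19 → extends → [4, 7, 10, 13, 14, 15, 19]
11 → replaces 13 → [4, 7, 10, 11, 14, 15, 19]
24 → extends → [4, 7, 10, 11, 14, 15, 19, 24]
Eight tails, so the longest strictly increasing subsequence has length 8 (e.g. 4, 11, 12, 13, 14, 15, 19, 24).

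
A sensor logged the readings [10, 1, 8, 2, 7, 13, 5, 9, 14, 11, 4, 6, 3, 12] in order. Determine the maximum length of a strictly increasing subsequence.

6

Track the smallest tail for each achievable length (strict):
10 → extends → [10]
1 → replaces 10 → [1]
8 → extends → [1, 8]
2 → replaces 8 → [1, 2]
7 → extends → [1, 2, 7]
13 → extends → [1, 2, 7, 13]
5 → replaces 7 → [1, 2, 5, 13]
9 → replaces 13 → [1, 2, 5, 9]
14 → extends → [1, 2, 5, 9, 14]
11 → replaces 14 → [1, 2, 5, 9, 11]
4 → replaces 5 → [1, 2, 4, 9, 11]
6 → replaces 9 → [1, 2, 4, 6, 11]
3 → replaces 4 → [1, 2, 3, 6, 11]
12 → extends → [1, 2, 3, 6, 11, 12]
Six tails, so the longest strictly increasing subsequence has length 6 (e.g. 1, 2, 7, 9, 11, 12).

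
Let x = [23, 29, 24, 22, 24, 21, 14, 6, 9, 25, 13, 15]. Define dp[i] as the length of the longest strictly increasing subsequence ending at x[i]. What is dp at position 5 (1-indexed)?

dp[i] = 1 + max{dp[j] : j<i, x[j]<x[i]} (or 1 if no such j):
i:      1  2  3  4  5  6  7  8  9 10 11 12
x[i]:  23 29 24 22 24 21 14  6  9 25 13 15
dp:     1  2  2  1  2  1  1  1  2  3  3  4
At index 5 the value is 2.

2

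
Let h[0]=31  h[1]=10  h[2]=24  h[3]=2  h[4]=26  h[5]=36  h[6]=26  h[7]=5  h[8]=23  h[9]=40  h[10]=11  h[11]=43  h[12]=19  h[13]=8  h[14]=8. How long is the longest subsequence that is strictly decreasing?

5

Negate each value so 'decreasing' becomes 'increasing', then run patience tails on the negated sequence:
-31 → extends → [-31]
-10 → extends → [-31, -10]
-24 → replaces -10 → [-31, -24]
-2 → extends → [-31, -24, -2]
-26 → replaces -24 → [-31, -26, -2]
-36 → replaces -31 → [-36, -26, -2]
-26 → already a tail → [-36, -26, -2]
-5 → replaces -2 → [-36, -26, -5]
-23 → replaces -5 → [-36, -26, -23]
-40 → replaces -36 → [-40, -26, -23]
-11 → extends → [-40, -26, -23, -11]
-43 → replaces -40 → [-43, -26, -23, -11]
-19 → replaces -11 → [-43, -26, -23, -19]
-8 → extends → [-43, -26, -23, -19, -8]
-8 → already a tail → [-43, -26, -23, -19, -8]
Five tails, so the longest strictly decreasing subsequence of the original has length 5.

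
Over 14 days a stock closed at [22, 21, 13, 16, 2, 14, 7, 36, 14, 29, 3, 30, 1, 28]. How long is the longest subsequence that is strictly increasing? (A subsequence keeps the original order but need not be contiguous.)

Track the smallest tail for each achievable length (strict):
22 → extends → [22]
21 → replaces 22 → [21]
13 → replaces 21 → [13]
16 → extends → [13, 16]
2 → replaces 13 → [2, 16]
14 → replaces 16 → [2, 14]
7 → replaces 14 → [2, 7]
36 → extends → [2, 7, 36]
14 → replaces 36 → [2, 7, 14]
29 → extends → [2, 7, 14, 29]
3 → replaces 7 → [2, 3, 14, 29]
30 → extends → [2, 3, 14, 29, 30]
1 → replaces 2 → [1, 3, 14, 29, 30]
28 → replaces 29 → [1, 3, 14, 28, 30]
Five tails, so the longest strictly increasing subsequence has length 5 (e.g. 2, 7, 14, 29, 30).

5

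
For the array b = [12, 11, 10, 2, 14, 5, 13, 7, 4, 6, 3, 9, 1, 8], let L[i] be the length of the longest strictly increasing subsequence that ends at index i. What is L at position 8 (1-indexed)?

dp[i] = 1 + max{dp[j] : j<i, b[j]<b[i]} (or 1 if no such j):
i:      1  2  3  4  5  6  7  8  9 10 11 12 13 14
b[i]:  12 11 10  2 14  5 13  7  4  6  3  9  1  8
dp:     1  1  1  1  2  2  3  3  2  3  2  4  1  4
At index 8 the value is 3.

3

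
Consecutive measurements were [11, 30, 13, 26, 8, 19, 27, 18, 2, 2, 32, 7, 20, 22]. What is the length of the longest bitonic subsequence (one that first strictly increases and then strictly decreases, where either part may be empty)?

6

inc[i] = longest strictly increasing subsequence ending at i; dec[i] = longest strictly decreasing subsequence starting at i:
i:      1  2  3  4  5  6  7  8  9 10 11 12 13 14
a[i]:  11 30 13 26  8 19 27 18  2  2 32  7 20 22
inc:    1  2  2  3  1  3  4  3  1  1  5  2  4  5
dec:    3  5  3  4  2  3  3  2  1  1  2  1  1  1
Best peak at i=2 (value 30): inc=2, dec=5, length 2+5−1 = 6.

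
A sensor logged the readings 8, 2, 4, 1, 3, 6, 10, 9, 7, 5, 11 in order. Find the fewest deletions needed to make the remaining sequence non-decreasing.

Fewest deletions = n − (longest non-decreasing subsequence).
i:      1  2  3  4  5  6  7  8  9 10 11
a[i]:   8  2  4  1  3  6 10  9  7  5 11
dp:     1  1  2  1  2  3  4  4  4  3  5
max dp = 5, so deletions = 11 − 5 = 6.

6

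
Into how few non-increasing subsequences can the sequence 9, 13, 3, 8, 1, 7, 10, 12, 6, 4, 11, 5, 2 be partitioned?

4

Place each on the leftmost legal pile:
9 → new pile 1 (tops now [9])
13 → new pile 2 (tops now [9, 13])
3 → pile 1 (tops now [3, 13])
8 → pile 2 (tops now [3, 8])
1 → pile 1 (tops now [1, 8])
7 → pile 2 (tops now [1, 7])
10 → new pile 3 (tops now [1, 7, 10])
12 → new pile 4 (tops now [1, 7, 10, 12])
6 → pile 2 (tops now [1, 6, 10, 12])
4 → pile 2 (tops now [1, 4, 10, 12])
11 → pile 4 (tops now [1, 4, 10, 11])
5 → pile 3 (tops now [1, 4, 5, 11])
2 → pile 2 (tops now [1, 2, 5, 11])
Four piles.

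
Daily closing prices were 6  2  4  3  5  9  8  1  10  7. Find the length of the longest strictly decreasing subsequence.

Let dp[i] be the longest strictly decreasing subsequence ending at i:
i:      1  2  3  4  5  6  7  8  9 10
a[i]:   6  2  4  3  5  9  8  1 10  7
dp:     1  2  2  3  2  1  2  4  1  3
Maximum is 4.

4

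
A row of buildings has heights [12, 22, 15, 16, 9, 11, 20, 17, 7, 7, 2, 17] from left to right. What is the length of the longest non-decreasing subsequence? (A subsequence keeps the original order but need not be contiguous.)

Let dp[i] be the length of the longest such subsequence ending at index i:
i:      1  2  3  4  5  6  7  8  9 10 11 12
a[i]:  12 22 15 16  9 11 20 17  7  7  2 17
dp:     1  2  2  3  1  2  4  4  1  2  1  5
Maximum dp value is 5.

5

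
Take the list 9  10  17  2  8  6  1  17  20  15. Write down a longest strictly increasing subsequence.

9, 10, 17, 20

Patience tails give the LIS length; then backtrack through the dp parents:
9 → extends → [9]
10 → extends → [9, 10]
17 → extends → [9, 10, 17]
2 → replaces 9 → [2, 10, 17]
8 → replaces 10 → [2, 8, 17]
6 → replaces 8 → [2, 6, 17]
1 → replaces 2 → [1, 6, 17]
17 → already a tail → [1, 6, 17]
20 → extends → [1, 6, 17, 20]
15 → replaces 17 → [1, 6, 15, 20]
Length 4; one witness is 9, 10, 17, 20.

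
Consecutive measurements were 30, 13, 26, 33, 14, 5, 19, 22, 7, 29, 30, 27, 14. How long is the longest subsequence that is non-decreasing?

6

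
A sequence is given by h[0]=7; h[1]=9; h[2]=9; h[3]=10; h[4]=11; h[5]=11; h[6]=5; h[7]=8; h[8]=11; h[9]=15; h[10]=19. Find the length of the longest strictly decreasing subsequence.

2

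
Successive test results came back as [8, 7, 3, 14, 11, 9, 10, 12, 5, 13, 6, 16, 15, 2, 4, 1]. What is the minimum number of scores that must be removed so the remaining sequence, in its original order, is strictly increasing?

10

Fewest deletions = n − (longest strictly increasing subsequence).
i:      1  2  3  4  5  6  7  8  9 10 11 12 13 14 15 16
a[i]:   8  7  3 14 11  9 10 12  5 13  6 16 15  2  4  1
dp:     1  1  1  2  2  2  3  4  2  5  3  6  6  1  2  1
max dp = 6, so deletions = 16 − 6 = 10.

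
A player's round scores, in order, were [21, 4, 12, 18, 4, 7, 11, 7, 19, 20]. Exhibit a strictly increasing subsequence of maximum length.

Patience tails give the LIS length; then backtrack through the dp parents:
21 → extends → [21]
4 → replaces 21 → [4]
12 → extends → [4, 12]
18 → extends → [4, 12, 18]
4 → already a tail → [4, 12, 18]
7 → replaces 12 → [4, 7, 18]
11 → replaces 18 → [4, 7, 11]
7 → already a tail → [4, 7, 11]
19 → extends → [4, 7, 11, 19]
20 → extends → [4, 7, 11, 19, 20]
Length 5; one witness is 4, 12, 18, 19, 20.

4, 12, 18, 19, 20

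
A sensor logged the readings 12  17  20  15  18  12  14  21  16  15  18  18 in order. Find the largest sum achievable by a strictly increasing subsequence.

Let S[i] be the best sum of a strictly increasing subsequence ending at i:
i:      1  2  3  4  5  6  7  8  9 10 11 12
a[i]:  12 17 20 15 18 12 14 21 16 15 18 18
S:     12 29 49 27 47 12 26 70 43 41 61 61
Maximum is 70 (e.g. 12 + 17 + 20 + 21).

70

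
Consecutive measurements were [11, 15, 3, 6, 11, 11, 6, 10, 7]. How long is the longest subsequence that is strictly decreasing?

4

Negate each value so 'decreasing' becomes 'increasing', then run patience tails on the negated sequence:
-11 → extends → [-11]
-15 → replaces -11 → [-15]
-3 → extends → [-15, -3]
-6 → replaces -3 → [-15, -6]
-11 → replaces -6 → [-15, -11]
-11 → already a tail → [-15, -11]
-6 → extends → [-15, -11, -6]
-10 → replaces -6 → [-15, -11, -10]
-7 → extends → [-15, -11, -10, -7]
Four tails, so the longest strictly decreasing subsequence of the original has length 4.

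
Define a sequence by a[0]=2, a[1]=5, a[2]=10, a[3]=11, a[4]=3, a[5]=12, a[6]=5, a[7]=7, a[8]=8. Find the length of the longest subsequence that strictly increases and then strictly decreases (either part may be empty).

inc[i] = longest strictly increasing subsequence ending at i; dec[i] = longest strictly decreasing subsequence starting at i:
i:      0  1  2  3  4  5  6  7  8
a[i]:   2  5 10 11  3 12  5  7  8
inc:    1  2  3  4  2  5  3  4  5
dec:    1  2  2  2  1  2  1  1  1
Best peak at i=5 (value 12): inc=5, dec=2, length 5+2−1 = 6.

6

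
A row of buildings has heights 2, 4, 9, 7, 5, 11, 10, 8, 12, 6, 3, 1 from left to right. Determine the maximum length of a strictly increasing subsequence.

5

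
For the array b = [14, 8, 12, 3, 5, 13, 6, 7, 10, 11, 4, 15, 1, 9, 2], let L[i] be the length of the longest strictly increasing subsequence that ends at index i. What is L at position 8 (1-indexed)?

dp[i] = 1 + max{dp[j] : j<i, b[j]<b[i]} (or 1 if no such j):
i:      1  2  3  4  5  6  7  8  9 10 11 12 13 14 15
b[i]:  14  8 12  3  5 13  6  7 10 11  4 15  1  9  2
dp:     1  1  2  1  2  3  3  4  5  6  2  7  1  5  2
At index 8 the value is 4.

4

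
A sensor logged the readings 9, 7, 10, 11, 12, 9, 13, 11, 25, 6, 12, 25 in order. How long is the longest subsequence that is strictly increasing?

6

Track the smallest tail for each achievable length (strict):
9 → extends → [9]
7 → replaces 9 → [7]
10 → extends → [7, 10]
11 → extends → [7, 10, 11]
12 → extends → [7, 10, 11, 12]
9 → replaces 10 → [7, 9, 11, 12]
13 → extends → [7, 9, 11, 12, 13]
11 → already a tail → [7, 9, 11, 12, 13]
25 → extends → [7, 9, 11, 12, 13, 25]
6 → replaces 7 → [6, 9, 11, 12, 13, 25]
12 → already a tail → [6, 9, 11, 12, 13, 25]
25 → already a tail → [6, 9, 11, 12, 13, 25]
Six tails, so the longest strictly increasing subsequence has length 6 (e.g. 9, 10, 11, 12, 13, 25).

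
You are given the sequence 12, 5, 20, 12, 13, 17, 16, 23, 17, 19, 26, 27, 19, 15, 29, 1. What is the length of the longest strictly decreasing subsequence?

5

Let dp[i] be the longest strictly decreasing subsequence ending at i:
i:      1  2  3  4  5  6  7  8  9 10 11 12 13 14 15 16
a[i]:  12  5 20 12 13 17 16 23 17 19 26 27 19 15 29  1
dp:     1  2  1  2  2  2  3  1  2  2  1  1  2  4  1  5
Maximum is 5.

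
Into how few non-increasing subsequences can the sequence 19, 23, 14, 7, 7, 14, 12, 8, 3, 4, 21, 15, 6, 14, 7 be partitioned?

4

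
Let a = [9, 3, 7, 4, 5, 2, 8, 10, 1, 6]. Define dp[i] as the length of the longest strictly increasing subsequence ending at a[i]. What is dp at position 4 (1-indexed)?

2

dp[i] = 1 + max{dp[j] : j<i, a[j]<a[i]} (or 1 if no such j):
i:      1  2  3  4  5  6  7  8  9 10
a[i]:   9  3  7  4  5  2  8 10  1  6
dp:     1  1  2  2  3  1  4  5  1  4
At index 4 the value is 2.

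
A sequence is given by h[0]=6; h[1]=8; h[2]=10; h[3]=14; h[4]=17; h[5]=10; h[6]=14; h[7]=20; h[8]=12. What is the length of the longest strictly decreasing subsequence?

Let dp[i] be the longest strictly decreasing subsequence ending at i:
i:      0  1  2  3  4  5  6  7  8
h[i]:   6  8 10 14 17 10 14 20 12
dp:     1  1  1  1  1  2  2  1  3
Maximum is 3.

3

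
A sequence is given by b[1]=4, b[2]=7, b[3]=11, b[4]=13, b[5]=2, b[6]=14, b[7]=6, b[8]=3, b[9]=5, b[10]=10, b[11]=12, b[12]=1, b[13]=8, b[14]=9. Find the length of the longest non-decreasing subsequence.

Track the smallest tail for each achievable length (allowing ties):
4 → extends → [4]
7 → extends → [4, 7]
11 → extends → [4, 7, 11]
13 → extends → [4, 7, 11, 13]
2 → replaces 4 → [2, 7, 11, 13]
14 → extends → [2, 7, 11, 13, 14]
6 → replaces 7 → [2, 6, 11, 13, 14]
3 → replaces 6 → [2, 3, 11, 13, 14]
5 → replaces 11 → [2, 3, 5, 13, 14]
10 → replaces 13 → [2, 3, 5, 10, 14]
12 → replaces 14 → [2, 3, 5, 10, 12]
1 → replaces 2 → [1, 3, 5, 10, 12]
8 → replaces 10 → [1, 3, 5, 8, 12]
9 → replaces 12 → [1, 3, 5, 8, 9]
Five tails, so the longest non-decreasing subsequence has length 5 (e.g. 4, 7, 11, 13, 14).

5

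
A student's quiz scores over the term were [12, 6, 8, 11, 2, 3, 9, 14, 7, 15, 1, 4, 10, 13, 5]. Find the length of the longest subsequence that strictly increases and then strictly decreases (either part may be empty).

7

inc[i] = longest strictly increasing subsequence ending at i; dec[i] = longest strictly decreasing subsequence starting at i:
i:      1  2  3  4  5  6  7  8  9 10 11 12 13 14 15
a[i]:  12  6  8 11  2  3  9 14  7 15  1  4 10 13  5
inc:    1  1  2  3  1  2  3  4  3  5  1  3  4  5  4
dec:    5  3  3  4  2  2  3  3  2  3  1  1  2  2  1
Best peak at i=10 (value 15): inc=5, dec=3, length 5+3−1 = 7.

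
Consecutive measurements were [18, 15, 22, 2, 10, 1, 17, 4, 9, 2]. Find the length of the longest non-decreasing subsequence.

3

Track the smallest tail for each achievable length (allowing ties):
18 → extends → [18]
15 → replaces 18 → [15]
22 → extends → [15, 22]
2 → replaces 15 → [2, 22]
10 → replaces 22 → [2, 10]
1 → replaces 2 → [1, 10]
17 → extends → [1, 10, 17]
4 → replaces 10 → [1, 4, 17]
9 → replaces 17 → [1, 4, 9]
2 → replaces 4 → [1, 2, 9]
Three tails, so the longest non-decreasing subsequence has length 3 (e.g. 2, 10, 17).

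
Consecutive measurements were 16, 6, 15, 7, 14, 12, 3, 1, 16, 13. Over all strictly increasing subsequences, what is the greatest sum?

43

Let S[i] be the best sum of a strictly increasing subsequence ending at i:
i:      1  2  3  4  5  6  7  8  9 10
a[i]:  16  6 15  7 14 12  3  1 16 13
S:     16  6 21 13 27 25  3  1 43 38
Maximum is 43 (e.g. 6 + 7 + 14 + 16).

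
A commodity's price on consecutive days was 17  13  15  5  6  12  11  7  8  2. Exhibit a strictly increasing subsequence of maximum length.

5, 6, 7, 8

Patience tails give the LIS length; then backtrack through the dp parents:
17 → extends → [17]
13 → replaces 17 → [13]
15 → extends → [13, 15]
5 → replaces 13 → [5, 15]
6 → replaces 15 → [5, 6]
12 → extends → [5, 6, 12]
11 → replaces 12 → [5, 6, 11]
7 → replaces 11 → [5, 6, 7]
8 → extends → [5, 6, 7, 8]
2 → replaces 5 → [2, 6, 7, 8]
Length 4; one witness is 5, 6, 7, 8.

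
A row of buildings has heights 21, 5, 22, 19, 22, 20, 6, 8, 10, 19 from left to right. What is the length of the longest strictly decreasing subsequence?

3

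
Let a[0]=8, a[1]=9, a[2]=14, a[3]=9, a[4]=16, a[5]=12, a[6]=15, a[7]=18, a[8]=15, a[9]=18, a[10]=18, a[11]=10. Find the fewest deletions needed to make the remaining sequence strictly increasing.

7

Fewest deletions = n − (longest strictly increasing subsequence).
i:      0  1  2  3  4  5  6  7  8  9 10 11
a[i]:   8  9 14  9 16 12 15 18 15 18 18 10
dp:     1  2  3  2  4  3  4  5  4  5  5  3
max dp = 5, so deletions = 12 − 5 = 7.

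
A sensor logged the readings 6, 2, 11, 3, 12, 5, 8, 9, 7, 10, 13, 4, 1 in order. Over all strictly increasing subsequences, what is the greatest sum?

Let S[i] be the best sum of a strictly increasing subsequence ending at i:
i:      1  2  3  4  5  6  7  8  9 10 11 12 13
a[i]:   6  2 11  3 12  5  8  9  7 10 13  4  1
S:      6  2 17  5 29 10 18 27 17 37 50  9  1
Maximum is 50 (e.g. 2 + 3 + 5 + 8 + 9 + 10 + 13).

50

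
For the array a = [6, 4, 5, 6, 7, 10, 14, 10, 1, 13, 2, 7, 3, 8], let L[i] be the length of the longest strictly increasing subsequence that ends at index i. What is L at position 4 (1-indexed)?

3

dp[i] = 1 + max{dp[j] : j<i, a[j]<a[i]} (or 1 if no such j):
i:      1  2  3  4  5  6  7  8  9 10 11 12 13 14
a[i]:   6  4  5  6  7 10 14 10  1 13  2  7  3  8
dp:     1  1  2  3  4  5  6  5  1  6  2  4  3  5
At index 4 the value is 3.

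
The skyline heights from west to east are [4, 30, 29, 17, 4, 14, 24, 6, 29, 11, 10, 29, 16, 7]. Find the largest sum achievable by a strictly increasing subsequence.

Let S[i] be the best sum of a strictly increasing subsequence ending at i:
i:      1  2  3  4  5  6  7  8  9 10 11 12 13 14
a[i]:   4 30 29 17  4 14 24  6 29 11 10 29 16  7
S:      4 34 33 21  4 18 45 10 74 21 20 74 37 17
Maximum is 74 (e.g. 4 + 17 + 24 + 29).

74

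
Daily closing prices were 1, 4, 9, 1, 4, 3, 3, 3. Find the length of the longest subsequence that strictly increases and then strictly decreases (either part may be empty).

5

inc[i] = longest strictly increasing subsequence ending at i; dec[i] = longest strictly decreasing subsequence starting at i:
i:     1 2 3 4 5 6 7 8
a[i]:  1 4 9 1 4 3 3 3
inc:   1 2 3 1 2 2 2 2
dec:   1 2 3 1 2 1 1 1
Best peak at i=3 (value 9): inc=3, dec=3, length 3+3−1 = 5.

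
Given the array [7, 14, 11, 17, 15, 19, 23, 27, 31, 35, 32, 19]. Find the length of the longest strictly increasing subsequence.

Track the smallest tail for each achievable length (strict):
7 → extends → [7]
14 → extends → [7, 14]
11 → replaces 14 → [7, 11]
17 → extends → [7, 11, 17]
15 → replaces 17 → [7, 11, 15]
19 → extends → [7, 11, 15, 19]
23 → extends → [7, 11, 15, 19, 23]
27 → extends → [7, 11, 15, 19, 23, 27]
31 → extends → [7, 11, 15, 19, 23, 27, 31]
35 → extends → [7, 11, 15, 19, 23, 27, 31, 35]
32 → replaces 35 → [7, 11, 15, 19, 23, 27, 31, 32]
19 → already a tail → [7, 11, 15, 19, 23, 27, 31, 32]
Eight tails, so the longest strictly increasing subsequence has length 8 (e.g. 7, 14, 17, 19, 23, 27, 31, 35).

8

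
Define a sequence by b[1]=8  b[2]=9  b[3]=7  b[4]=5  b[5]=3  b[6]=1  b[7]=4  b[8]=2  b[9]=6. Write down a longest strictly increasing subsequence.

Patience tails give the LIS length; then backtrack through the dp parents:
8 → extends → [8]
9 → extends → [8, 9]
7 → replaces 8 → [7, 9]
5 → replaces 7 → [5, 9]
3 → replaces 5 → [3, 9]
1 → replaces 3 → [1, 9]
4 → replaces 9 → [1, 4]
2 → replaces 4 → [1, 2]
6 → extends → [1, 2, 6]
Length 3; one witness is 3, 4, 6.

3, 4, 6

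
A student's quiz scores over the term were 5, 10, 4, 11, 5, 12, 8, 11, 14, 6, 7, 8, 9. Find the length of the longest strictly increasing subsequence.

6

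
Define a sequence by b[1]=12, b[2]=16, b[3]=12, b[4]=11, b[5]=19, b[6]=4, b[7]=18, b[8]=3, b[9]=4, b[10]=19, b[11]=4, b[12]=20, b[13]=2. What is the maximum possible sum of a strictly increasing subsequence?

Let S[i] be the best sum of a strictly increasing subsequence ending at i:
i:      1  2  3  4  5  6  7  8  9 10 11 12 13
b[i]:  12 16 12 11 19  4 18  3  4 19  4 20  2
S:     12 28 12 11 47  4 46  3  7 65  7 85  2
Maximum is 85 (e.g. 12 + 16 + 18 + 19 + 20).

85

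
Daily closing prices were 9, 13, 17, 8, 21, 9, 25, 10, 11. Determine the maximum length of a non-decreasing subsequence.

Track the smallest tail for each achievable length (allowing ties):
9 → extends → [9]
13 → extends → [9, 13]
17 → extends → [9, 13, 17]
8 → replaces 9 → [8, 13, 17]
21 → extends → [8, 13, 17, 21]
9 → replaces 13 → [8, 9, 17, 21]
25 → extends → [8, 9, 17, 21, 25]
10 → replaces 17 → [8, 9, 10, 21, 25]
11 → replaces 21 → [8, 9, 10, 11, 25]
Five tails, so the longest non-decreasing subsequence has length 5 (e.g. 9, 13, 17, 21, 25).

5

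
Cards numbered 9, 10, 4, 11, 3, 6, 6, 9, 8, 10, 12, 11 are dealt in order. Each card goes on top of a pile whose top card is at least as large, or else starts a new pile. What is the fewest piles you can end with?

5

Place each on the leftmost legal pile:
9 → new pile 1 (tops now [9])
10 → new pile 2 (tops now [9, 10])
4 → pile 1 (tops now [4, 10])
11 → new pile 3 (tops now [4, 10, 11])
3 → pile 1 (tops now [3, 10, 11])
6 → pile 2 (tops now [3, 6, 11])
6 → pile 2 (tops now [3, 6, 11])
9 → pile 3 (tops now [3, 6, 9])
8 → pile 3 (tops now [3, 6, 8])
10 → new pile 4 (tops now [3, 6, 8, 10])
12 → new pile 5 (tops now [3, 6, 8, 10, 12])
11 → pile 5 (tops now [3, 6, 8, 10, 11])
Five piles.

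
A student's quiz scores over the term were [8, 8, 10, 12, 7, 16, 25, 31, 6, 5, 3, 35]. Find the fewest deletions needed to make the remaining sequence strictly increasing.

5

Fewest deletions = n − (longest strictly increasing subsequence).
i:      1  2  3  4  5  6  7  8  9 10 11 12
a[i]:   8  8 10 12  7 16 25 31  6  5  3 35
dp:     1  1  2  3  1  4  5  6  1  1  1  7
max dp = 7, so deletions = 12 − 7 = 5.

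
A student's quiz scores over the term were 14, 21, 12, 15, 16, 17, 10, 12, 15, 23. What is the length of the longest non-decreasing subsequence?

5

Track the smallest tail for each achievable length (allowing ties):
14 → extends → [14]
21 → extends → [14, 21]
12 → replaces 14 → [12, 21]
15 → replaces 21 → [12, 15]
16 → extends → [12, 15, 16]
17 → extends → [12, 15, 16, 17]
10 → replaces 12 → [10, 15, 16, 17]
12 → replaces 15 → [10, 12, 16, 17]
15 → replaces 16 → [10, 12, 15, 17]
23 → extends → [10, 12, 15, 17, 23]
Five tails, so the longest non-decreasing subsequence has length 5 (e.g. 14, 15, 16, 17, 23).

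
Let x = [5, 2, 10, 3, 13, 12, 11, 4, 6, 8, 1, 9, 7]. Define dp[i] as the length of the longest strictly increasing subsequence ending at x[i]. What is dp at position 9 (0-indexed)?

dp[i] = 1 + max{dp[j] : j<i, x[j]<x[i]} (or 1 if no such j):
i:      0  1  2  3  4  5  6  7  8  9 10 11 12
x[i]:   5  2 10  3 13 12 11  4  6  8  1  9  7
dp:     1  1  2  2  3  3  3  3  4  5  1  6  5
At index 9 the value is 5.

5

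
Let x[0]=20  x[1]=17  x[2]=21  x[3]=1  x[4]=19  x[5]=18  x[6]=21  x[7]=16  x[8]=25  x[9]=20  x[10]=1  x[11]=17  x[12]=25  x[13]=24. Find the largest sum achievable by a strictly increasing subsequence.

82

Let S[i] be the best sum of a strictly increasing subsequence ending at i:
i:      0  1  2  3  4  5  6  7  8  9 10 11 12 13
x[i]:  20 17 21  1 19 18 21 16 25 20  1 17 25 24
S:     20 17 41  1 36 35 57 17 82 56  1 34 82 81
Maximum is 82 (e.g. 17 + 19 + 21 + 25).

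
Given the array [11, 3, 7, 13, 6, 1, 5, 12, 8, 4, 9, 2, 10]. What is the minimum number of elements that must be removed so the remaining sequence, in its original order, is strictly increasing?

8

Fewest deletions = n − (longest strictly increasing subsequence).
i:      1  2  3  4  5  6  7  8  9 10 11 12 13
a[i]:  11  3  7 13  6  1  5 12  8  4  9  2 10
dp:     1  1  2  3  2  1  2  3  3  2  4  2  5
max dp = 5, so deletions = 13 − 5 = 8.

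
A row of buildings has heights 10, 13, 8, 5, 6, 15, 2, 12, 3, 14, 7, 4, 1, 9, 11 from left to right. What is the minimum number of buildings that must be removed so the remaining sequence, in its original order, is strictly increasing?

10

Fewest deletions = n − (longest strictly increasing subsequence).
i:      1  2  3  4  5  6  7  8  9 10 11 12 13 14 15
a[i]:  10 13  8  5  6 15  2 12  3 14  7  4  1  9 11
dp:     1  2  1  1  2  3  1  3  2  4  3  3  1  4  5
max dp = 5, so deletions = 15 − 5 = 10.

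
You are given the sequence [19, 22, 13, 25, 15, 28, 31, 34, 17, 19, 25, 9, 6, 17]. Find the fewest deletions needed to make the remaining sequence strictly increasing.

8

Fewest deletions = n − (longest strictly increasing subsequence).
i:      1  2  3  4  5  6  7  8  9 10 11 12 13 14
a[i]:  19 22 13 25 15 28 31 34 17 19 25  9  6 17
dp:     1  2  1  3  2  4  5  6  3  4  5  1  1  3
max dp = 6, so deletions = 14 − 6 = 8.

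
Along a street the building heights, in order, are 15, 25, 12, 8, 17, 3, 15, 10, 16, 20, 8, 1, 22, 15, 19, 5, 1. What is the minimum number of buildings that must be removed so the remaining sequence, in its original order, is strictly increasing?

12

Fewest deletions = n − (longest strictly increasing subsequence).
Patience tails:
15 → extends → [15]
25 → extends → [15, 25]
12 → replaces 15 → [12, 25]
8 → replaces 12 → [8, 25]
17 → replaces 25 → [8, 17]
3 → replaces 8 → [3, 17]
15 → replaces 17 → [3, 15]
10 → replaces 15 → [3, 10]
16 → extends → [3, 10, 16]
20 → extends → [3, 10, 16, 20]
8 → replaces 10 → [3, 8, 16, 20]
1 → replaces 3 → [1, 8, 16, 20]
22 → extends → [1, 8, 16, 20, 22]
15 → replaces 16 → [1, 8, 15, 20, 22]
19 → replaces 20 → [1, 8, 15, 19, 22]
5 → replaces 8 → [1, 5, 15, 19, 22]
1 → already a tail → [1, 5, 15, 19, 22]
Longest strictly increasing subsequence has length 5, so deletions = 17 − 5 = 12.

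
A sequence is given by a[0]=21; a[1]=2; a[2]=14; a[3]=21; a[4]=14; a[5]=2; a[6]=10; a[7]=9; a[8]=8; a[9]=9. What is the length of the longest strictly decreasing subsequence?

Negate each value so 'decreasing' becomes 'increasing', then run patience tails on the negated sequence:
-21 → extends → [-21]
-2 → extends → [-21, -2]
-14 → replaces -2 → [-21, -14]
-21 → already a tail → [-21, -14]
-14 → already a tail → [-21, -14]
-2 → extends → [-21, -14, -2]
-10 → replaces -2 → [-21, -14, -10]
-9 → extends → [-21, -14, -10, -9]
-8 → extends → [-21, -14, -10, -9, -8]
-9 → already a tail → [-21, -14, -10, -9, -8]
Five tails, so the longest strictly decreasing subsequence of the original has length 5.

5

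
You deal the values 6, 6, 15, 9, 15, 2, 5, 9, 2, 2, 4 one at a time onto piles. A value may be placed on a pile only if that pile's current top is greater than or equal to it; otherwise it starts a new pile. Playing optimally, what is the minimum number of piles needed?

3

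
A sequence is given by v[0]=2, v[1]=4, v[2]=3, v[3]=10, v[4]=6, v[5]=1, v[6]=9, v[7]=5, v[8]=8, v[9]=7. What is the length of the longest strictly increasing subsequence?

Track the smallest tail for each achievable length (strict):
2 → extends → [2]
4 → extends → [2, 4]
3 → replaces 4 → [2, 3]
10 → extends → [2, 3, 10]
6 → replaces 10 → [2, 3, 6]
1 → replaces 2 → [1, 3, 6]
9 → extends → [1, 3, 6, 9]
5 → replaces 6 → [1, 3, 5, 9]
8 → replaces 9 → [1, 3, 5, 8]
7 → replaces 8 → [1, 3, 5, 7]
Four tails, so the longest strictly increasing subsequence has length 4 (e.g. 2, 4, 6, 9).

4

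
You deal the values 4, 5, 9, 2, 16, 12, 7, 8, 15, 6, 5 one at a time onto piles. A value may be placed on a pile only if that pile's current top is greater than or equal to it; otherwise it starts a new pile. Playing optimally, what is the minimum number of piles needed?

5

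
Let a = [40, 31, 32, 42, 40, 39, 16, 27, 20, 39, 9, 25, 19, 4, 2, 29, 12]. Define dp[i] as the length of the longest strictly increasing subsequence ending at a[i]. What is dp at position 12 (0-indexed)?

dp[i] = 1 + max{dp[j] : j<i, a[j]<a[i]} (or 1 if no such j):
i:      0  1  2  3  4  5  6  7  8  9 10 11 12 13 14 15 16
a[i]:  40 31 32 42 40 39 16 27 20 39  9 25 19  4  2 29 12
dp:     1  1  2  3  3  3  1  2  2  3  1  3  2  1  1  4  2
At index 12 the value is 2.

2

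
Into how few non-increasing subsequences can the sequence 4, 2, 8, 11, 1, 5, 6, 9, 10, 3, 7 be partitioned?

Place each on the leftmost legal pile:
4 → new pile 1 (tops now [4])
2 → pile 1 (tops now [2])
8 → new pile 2 (tops now [2, 8])
11 → new pile 3 (tops now [2, 8, 11])
1 → pile 1 (tops now [1, 8, 11])
5 → pile 2 (tops now [1, 5, 11])
6 → pile 3 (tops now [1, 5, 6])
9 → new pile 4 (tops now [1, 5, 6, 9])
10 → new pile 5 (tops now [1, 5, 6, 9, 10])
3 → pile 2 (tops now [1, 3, 6, 9, 10])
7 → pile 4 (tops now [1, 3, 6, 7, 10])
Five piles.

5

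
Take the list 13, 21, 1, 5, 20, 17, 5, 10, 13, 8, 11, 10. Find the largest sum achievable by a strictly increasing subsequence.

34

Let S[i] be the best sum of a strictly increasing subsequence ending at i:
i:      1  2  3  4  5  6  7  8  9 10 11 12
a[i]:  13 21  1  5 20 17  5 10 13  8 11 10
S:     13 34  1  6 33 30  6 16 29 14 27 24
Maximum is 34 (e.g. 13 + 21).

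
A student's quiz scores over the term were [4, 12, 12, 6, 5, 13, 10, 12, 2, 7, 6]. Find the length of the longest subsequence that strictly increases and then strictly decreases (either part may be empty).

6

inc[i] = longest strictly increasing subsequence ending at i; dec[i] = longest strictly decreasing subsequence starting at i:
i:      1  2  3  4  5  6  7  8  9 10 11
a[i]:   4 12 12  6  5 13 10 12  2  7  6
inc:    1  2  2  2  2  3  3  4  1  3  3
dec:    2  4  4  3  2  4  3  3  1  2  1
Best peak at i=6 (value 13): inc=3, dec=4, length 3+4−1 = 6.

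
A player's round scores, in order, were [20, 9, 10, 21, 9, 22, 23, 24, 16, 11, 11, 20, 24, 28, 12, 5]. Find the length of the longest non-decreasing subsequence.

8

Let dp[i] be the length of the longest such subsequence ending at index i:
i:      1  2  3  4  5  6  7  8  9 10 11 12 13 14 15 16
a[i]:  20  9 10 21  9 22 23 24 16 11 11 20 24 28 12  5
dp:     1  1  2  3  2  4  5  6  3  3  4  5  7  8  5  1
Maximum dp value is 8.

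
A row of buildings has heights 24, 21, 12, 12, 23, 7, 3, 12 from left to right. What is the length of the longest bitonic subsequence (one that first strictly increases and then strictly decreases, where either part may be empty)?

5

inc[i] = longest strictly increasing subsequence ending at i; dec[i] = longest strictly decreasing subsequence starting at i:
i:      1  2  3  4  5  6  7  8
a[i]:  24 21 12 12 23  7  3 12
inc:    1  1  1  1  2  1  1  2
dec:    5  4  3  3  3  2  1  1
Best peak at i=1 (value 24): inc=1, dec=5, length 1+5−1 = 5.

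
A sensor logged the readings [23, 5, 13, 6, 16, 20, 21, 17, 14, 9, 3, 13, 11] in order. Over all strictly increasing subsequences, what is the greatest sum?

75

Let S[i] be the best sum of a strictly increasing subsequence ending at i:
i:      1  2  3  4  5  6  7  8  9 10 11 12 13
a[i]:  23  5 13  6 16 20 21 17 14  9  3 13 11
S:     23  5 18 11 34 54 75 51 32 20  3 33 31
Maximum is 75 (e.g. 5 + 13 + 16 + 20 + 21).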